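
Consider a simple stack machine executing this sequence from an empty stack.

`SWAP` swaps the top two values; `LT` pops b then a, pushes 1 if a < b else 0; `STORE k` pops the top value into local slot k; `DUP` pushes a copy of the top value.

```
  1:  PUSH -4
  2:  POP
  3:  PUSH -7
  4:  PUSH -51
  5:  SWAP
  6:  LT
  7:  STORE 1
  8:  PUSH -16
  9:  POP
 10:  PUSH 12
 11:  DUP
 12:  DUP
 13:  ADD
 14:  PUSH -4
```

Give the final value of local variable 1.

1

PUSH -4   [-4]
POP       []
PUSH -7   [-7]
PUSH -51  [-7, -51]
SWAP      [-51, -7]
LT        [1]
STORE 1   []
PUSH -16  [-16]
POP       []
PUSH 12   [12]
DUP       [12, 12]
DUP       [12, 12, 12]
ADD       [12, 24]
PUSH -4   [12, 24, -4]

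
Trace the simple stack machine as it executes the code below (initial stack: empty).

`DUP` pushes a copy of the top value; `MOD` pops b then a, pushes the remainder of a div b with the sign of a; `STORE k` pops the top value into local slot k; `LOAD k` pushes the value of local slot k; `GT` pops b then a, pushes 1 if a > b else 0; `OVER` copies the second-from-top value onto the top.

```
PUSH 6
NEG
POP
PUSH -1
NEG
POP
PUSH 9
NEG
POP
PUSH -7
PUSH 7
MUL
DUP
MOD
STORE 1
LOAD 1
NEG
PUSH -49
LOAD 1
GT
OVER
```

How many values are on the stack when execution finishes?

3

PUSH 6    [6]
NEG       [-6]
POP       []
PUSH -1   [-1]
NEG       [1]
POP       []
PUSH 9    [9]
NEG       [-9]
POP       []
PUSH -7   [-7]
PUSH 7    [-7, 7]
MUL       [-49]
DUP       [-49, -49]
MOD       [0]
STORE 1   []
LOAD 1    [0]
NEG       [0]
PUSH -49  [0, -49]
LOAD 1    [0, -49, 0]
GT        [0, 0]
OVER      [0, 0, 0]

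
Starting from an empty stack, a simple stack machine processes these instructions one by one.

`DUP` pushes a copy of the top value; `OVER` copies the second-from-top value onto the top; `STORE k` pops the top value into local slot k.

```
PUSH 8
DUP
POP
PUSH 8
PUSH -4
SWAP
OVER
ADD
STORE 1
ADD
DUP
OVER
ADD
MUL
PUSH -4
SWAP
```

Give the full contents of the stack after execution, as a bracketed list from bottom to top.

[-4, 32]

PUSH 8   [8]
DUP      [8, 8]
POP      [8]
PUSH 8   [8, 8]
PUSH -4  [8, 8, -4]
SWAP     [8, -4, 8]
OVER     [8, -4, 8, -4]
ADD      [8, -4, 4]
STORE 1  [8, -4]
ADD      [4]
DUP      [4, 4]
OVER     [4, 4, 4]
ADD      [4, 8]
MUL      [32]
PUSH -4  [32, -4]
SWAP     [-4, 32]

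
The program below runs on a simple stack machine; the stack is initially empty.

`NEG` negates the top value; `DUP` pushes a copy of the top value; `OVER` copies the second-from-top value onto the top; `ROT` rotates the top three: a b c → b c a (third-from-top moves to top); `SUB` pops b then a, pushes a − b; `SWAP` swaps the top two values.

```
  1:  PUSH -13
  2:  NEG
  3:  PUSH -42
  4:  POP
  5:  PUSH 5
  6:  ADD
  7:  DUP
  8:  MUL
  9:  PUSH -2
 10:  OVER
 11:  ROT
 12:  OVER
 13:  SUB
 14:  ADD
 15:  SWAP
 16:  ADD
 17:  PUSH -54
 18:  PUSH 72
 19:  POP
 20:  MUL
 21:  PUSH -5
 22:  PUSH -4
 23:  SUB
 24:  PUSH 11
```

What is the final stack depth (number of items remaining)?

PUSH -13 -> -13
NEG      -> 13
PUSH -42 -> 13 -42
POP      -> 13
PUSH 5   -> 13 5
ADD      -> 18
DUP      -> 18 18
MUL      -> 324
PUSH -2  -> 324 -2
OVER     -> 324 -2 324
ROT      -> -2 324 324
OVER     -> -2 324 324 324
SUB      -> -2 324 0
ADD      -> -2 324
SWAP     -> 324 -2
ADD      -> 322
PUSH -54 -> 322 -54
PUSH 72  -> 322 -54 72
POP      -> 322 -54
MUL      -> -17388
PUSH -5  -> -17388 -5
PUSH -4  -> -17388 -5 -4
SUB      -> -17388 -1
PUSH 11  -> -17388 -1 11

3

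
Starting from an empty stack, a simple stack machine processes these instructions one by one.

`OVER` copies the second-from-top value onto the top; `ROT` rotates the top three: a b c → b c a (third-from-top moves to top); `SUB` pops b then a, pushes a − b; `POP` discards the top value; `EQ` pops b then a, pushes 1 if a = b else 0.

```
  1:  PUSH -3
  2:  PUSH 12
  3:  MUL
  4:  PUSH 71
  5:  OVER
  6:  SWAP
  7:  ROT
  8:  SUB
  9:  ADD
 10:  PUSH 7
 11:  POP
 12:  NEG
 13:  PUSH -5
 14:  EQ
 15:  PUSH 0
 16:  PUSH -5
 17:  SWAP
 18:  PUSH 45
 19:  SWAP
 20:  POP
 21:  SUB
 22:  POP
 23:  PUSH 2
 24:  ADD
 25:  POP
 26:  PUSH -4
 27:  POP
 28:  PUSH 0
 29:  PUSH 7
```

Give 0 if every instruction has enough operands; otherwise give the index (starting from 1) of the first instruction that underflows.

0

PUSH -3  [-3]
PUSH 12  [-3, 12]
MUL      [-36]
PUSH 71  [-36, 71]
OVER     [-36, 71, -36]
SWAP     [-36, -36, 71]
ROT      [-36, 71, -36]
SUB      [-36, 107]
ADD      [71]
PUSH 7   [71, 7]
POP      [71]
NEG      [-71]
PUSH -5  [-71, -5]
EQ       [0]
PUSH 0   [0, 0]
PUSH -5  [0, 0, -5]
SWAP     [0, -5, 0]
PUSH 45  [0, -5, 0, 45]
SWAP     [0, -5, 45, 0]
POP      [0, -5, 45]
SUB      [0, -50]
POP      [0]
PUSH 2   [0, 2]
ADD      [2]
POP      []
PUSH -4  [-4]
POP      []
PUSH 0   [0]
PUSH 7   [0, 7]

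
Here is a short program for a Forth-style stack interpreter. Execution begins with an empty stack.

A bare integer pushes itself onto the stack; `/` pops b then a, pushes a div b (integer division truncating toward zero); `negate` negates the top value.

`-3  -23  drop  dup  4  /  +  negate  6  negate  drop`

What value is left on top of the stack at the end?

3

-3      -3
-23     -3 -23
drop    -3
dup     -3 -3
4       -3 -3 4
/       -3 0
+       -3
negate  3
6       3 6
negate  3 -6
drop    3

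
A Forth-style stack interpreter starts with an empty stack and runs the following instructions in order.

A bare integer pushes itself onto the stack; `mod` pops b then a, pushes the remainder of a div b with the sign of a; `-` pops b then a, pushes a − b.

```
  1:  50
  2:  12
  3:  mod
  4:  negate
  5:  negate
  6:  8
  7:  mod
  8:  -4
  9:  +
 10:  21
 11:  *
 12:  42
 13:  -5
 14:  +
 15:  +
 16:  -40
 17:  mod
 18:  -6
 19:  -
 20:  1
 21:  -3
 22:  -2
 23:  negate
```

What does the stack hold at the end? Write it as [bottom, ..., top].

50     → [50]
12     → [50, 12]
mod    → [2]
negate → [-2]
negate → [2]
8      → [2, 8]
mod    → [2]
-4     → [2, -4]
+      → [-2]
21     → [-2, 21]
*      → [-42]
42     → [-42, 42]
-5     → [-42, 42, -5]
+      → [-42, 37]
+      → [-5]
-40    → [-5, -40]
mod    → [-5]
-6     → [-5, -6]
-      → [1]
1      → [1, 1]
-3     → [1, 1, -3]
-2     → [1, 1, -3, -2]
negate → [1, 1, -3, 2]

[1, 1, -3, 2]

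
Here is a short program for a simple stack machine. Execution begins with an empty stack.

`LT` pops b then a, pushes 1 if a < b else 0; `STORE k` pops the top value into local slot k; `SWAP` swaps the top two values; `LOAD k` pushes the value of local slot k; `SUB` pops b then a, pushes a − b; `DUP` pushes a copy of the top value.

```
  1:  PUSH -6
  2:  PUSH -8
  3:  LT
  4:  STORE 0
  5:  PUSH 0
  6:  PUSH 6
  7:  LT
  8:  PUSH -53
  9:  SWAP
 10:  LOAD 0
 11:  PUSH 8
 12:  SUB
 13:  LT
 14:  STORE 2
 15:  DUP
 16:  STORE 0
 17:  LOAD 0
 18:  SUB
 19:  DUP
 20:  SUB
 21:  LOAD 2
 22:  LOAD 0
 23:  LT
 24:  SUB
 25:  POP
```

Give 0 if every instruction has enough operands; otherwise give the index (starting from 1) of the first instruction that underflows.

PUSH -6  : -6
PUSH -8  : -6 -8
LT       : 0
STORE 0  : (empty)
PUSH 0   : 0
PUSH 6   : 0 6
LT       : 1
PUSH -53 : 1 -53
SWAP     : -53 1
LOAD 0   : -53 1 0
PUSH 8   : -53 1 0 8
SUB      : -53 1 -8
LT       : -53 0
STORE 2  : -53
DUP      : -53 -53
STORE 0  : -53
LOAD 0   : -53 -53
SUB      : 0
DUP      : 0 0
SUB      : 0
LOAD 2   : 0 0
LOAD 0   : 0 0 -53
LT       : 0 0
SUB      : 0
POP      : (empty)

0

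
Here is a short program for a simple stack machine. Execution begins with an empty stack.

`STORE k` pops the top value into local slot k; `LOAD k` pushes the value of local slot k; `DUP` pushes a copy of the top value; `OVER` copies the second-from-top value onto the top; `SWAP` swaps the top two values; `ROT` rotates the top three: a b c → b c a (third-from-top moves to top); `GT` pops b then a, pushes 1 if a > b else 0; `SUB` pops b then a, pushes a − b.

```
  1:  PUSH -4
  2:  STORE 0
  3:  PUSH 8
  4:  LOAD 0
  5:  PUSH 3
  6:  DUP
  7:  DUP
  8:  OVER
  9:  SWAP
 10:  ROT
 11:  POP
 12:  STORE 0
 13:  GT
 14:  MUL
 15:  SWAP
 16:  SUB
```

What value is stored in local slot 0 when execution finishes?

PUSH -4  [-4]
STORE 0  []
PUSH 8   [8]
LOAD 0   [8, -4]
PUSH 3   [8, -4, 3]
DUP      [8, -4, 3, 3]
DUP      [8, -4, 3, 3, 3]
OVER     [8, -4, 3, 3, 3, 3]
SWAP     [8, -4, 3, 3, 3, 3]
ROT      [8, -4, 3, 3, 3, 3]
POP      [8, -4, 3, 3, 3]
STORE 0  [8, -4, 3, 3]
GT       [8, -4, 0]
MUL      [8, 0]
SWAP     [0, 8]
SUB      [-8]

3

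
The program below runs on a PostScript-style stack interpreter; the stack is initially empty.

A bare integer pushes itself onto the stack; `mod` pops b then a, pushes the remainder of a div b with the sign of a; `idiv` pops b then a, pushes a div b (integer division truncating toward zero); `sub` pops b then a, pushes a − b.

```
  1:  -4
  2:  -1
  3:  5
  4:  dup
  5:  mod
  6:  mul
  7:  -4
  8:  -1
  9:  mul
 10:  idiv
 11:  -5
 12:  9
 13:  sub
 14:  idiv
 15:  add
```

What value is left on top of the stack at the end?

-4   → [-4]
-1   → [-4, -1]
5    → [-4, -1, 5]
dup  → [-4, -1, 5, 5]
mod  → [-4, -1, 0]
mul  → [-4, 0]
-4   → [-4, 0, -4]
-1   → [-4, 0, -4, -1]
mul  → [-4, 0, 4]
idiv → [-4, 0]
-5   → [-4, 0, -5]
9    → [-4, 0, -5, 9]
sub  → [-4, 0, -14]
idiv → [-4, 0]
add  → [-4]

-4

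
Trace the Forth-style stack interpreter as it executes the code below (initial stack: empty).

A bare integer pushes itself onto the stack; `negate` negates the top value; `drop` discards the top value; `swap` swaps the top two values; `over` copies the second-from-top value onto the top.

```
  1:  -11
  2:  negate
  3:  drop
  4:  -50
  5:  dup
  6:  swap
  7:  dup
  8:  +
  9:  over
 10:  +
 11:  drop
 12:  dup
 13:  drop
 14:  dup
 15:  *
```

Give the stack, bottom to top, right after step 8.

[-50, -100]

-11    -> [-11]
negate -> [11]
drop   -> []
-50    -> [-50]
dup    -> [-50, -50]
swap   -> [-50, -50]
dup    -> [-50, -50, -50]
+      -> [-50, -100]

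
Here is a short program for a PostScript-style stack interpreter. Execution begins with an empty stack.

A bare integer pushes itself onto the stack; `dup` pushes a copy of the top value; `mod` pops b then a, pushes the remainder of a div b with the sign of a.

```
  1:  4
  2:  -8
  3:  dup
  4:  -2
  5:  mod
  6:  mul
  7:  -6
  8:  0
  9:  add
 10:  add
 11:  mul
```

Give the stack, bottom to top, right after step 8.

[4, 0, -6, 0]

4   -> [4]
-8  -> [4, -8]
dup -> [4, -8, -8]
-2  -> [4, -8, -8, -2]
mod -> [4, -8, 0]
mul -> [4, 0]
-6  -> [4, 0, -6]
0   -> [4, 0, -6, 0]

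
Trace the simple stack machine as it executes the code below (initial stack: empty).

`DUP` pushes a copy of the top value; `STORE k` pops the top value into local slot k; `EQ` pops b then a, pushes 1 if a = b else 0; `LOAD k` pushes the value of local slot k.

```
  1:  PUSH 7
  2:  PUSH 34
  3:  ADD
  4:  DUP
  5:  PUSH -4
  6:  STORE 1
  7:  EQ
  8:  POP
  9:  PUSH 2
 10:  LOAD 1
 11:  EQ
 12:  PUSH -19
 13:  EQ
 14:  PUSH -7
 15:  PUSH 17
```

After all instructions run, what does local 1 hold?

PUSH 7    [7]
PUSH 34   [7, 34]
ADD       [41]
DUP       [41, 41]
PUSH -4   [41, 41, -4]
STORE 1   [41, 41]
EQ        [1]
POP       []
PUSH 2    [2]
LOAD 1    [2, -4]
EQ        [0]
PUSH -19  [0, -19]
EQ        [0]
PUSH -7   [0, -7]
PUSH 17   [0, -7, 17]

-4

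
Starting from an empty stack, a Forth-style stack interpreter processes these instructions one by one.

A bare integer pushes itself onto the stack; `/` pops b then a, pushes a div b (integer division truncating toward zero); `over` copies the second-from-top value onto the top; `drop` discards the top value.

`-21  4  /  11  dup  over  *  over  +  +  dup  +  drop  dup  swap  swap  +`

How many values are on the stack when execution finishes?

1

-21  -> [-21]
4    -> [-21, 4]
/    -> [-5]
11   -> [-5, 11]
dup  -> [-5, 11, 11]
over -> [-5, 11, 11, 11]
*    -> [-5, 11, 121]
over -> [-5, 11, 121, 11]
+    -> [-5, 11, 132]
+    -> [-5, 143]
dup  -> [-5, 143, 143]
+    -> [-5, 286]
drop -> [-5]
dup  -> [-5, -5]
swap -> [-5, -5]
swap -> [-5, -5]
+    -> [-10]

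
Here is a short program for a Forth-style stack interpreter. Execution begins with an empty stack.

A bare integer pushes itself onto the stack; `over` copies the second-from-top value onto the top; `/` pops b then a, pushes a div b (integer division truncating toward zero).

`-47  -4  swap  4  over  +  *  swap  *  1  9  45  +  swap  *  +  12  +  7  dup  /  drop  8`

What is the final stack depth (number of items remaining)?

-47  → [-47]
-4   → [-47, -4]
swap → [-4, -47]
4    → [-4, -47, 4]
over → [-4, -47, 4, -47]
+    → [-4, -47, -43]
*    → [-4, 2021]
swap → [2021, -4]
*    → [-8084]
1    → [-8084, 1]
9    → [-8084, 1, 9]
45   → [-8084, 1, 9, 45]
+    → [-8084, 1, 54]
swap → [-8084, 54, 1]
*    → [-8084, 54]
+    → [-8030]
12   → [-8030, 12]
+    → [-8018]
7    → [-8018, 7]
dup  → [-8018, 7, 7]
/    → [-8018, 1]
drop → [-8018]
8    → [-8018, 8]

2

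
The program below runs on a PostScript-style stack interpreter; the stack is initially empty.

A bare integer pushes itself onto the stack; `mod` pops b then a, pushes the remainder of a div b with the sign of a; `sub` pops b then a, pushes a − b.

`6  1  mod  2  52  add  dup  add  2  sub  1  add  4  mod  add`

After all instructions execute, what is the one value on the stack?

3

6   : [6]
1   : [6, 1]
mod : [0]
2   : [0, 2]
52  : [0, 2, 52]
add : [0, 54]
dup : [0, 54, 54]
add : [0, 108]
2   : [0, 108, 2]
sub : [0, 106]
1   : [0, 106, 1]
add : [0, 107]
4   : [0, 107, 4]
mod : [0, 3]
add : [3]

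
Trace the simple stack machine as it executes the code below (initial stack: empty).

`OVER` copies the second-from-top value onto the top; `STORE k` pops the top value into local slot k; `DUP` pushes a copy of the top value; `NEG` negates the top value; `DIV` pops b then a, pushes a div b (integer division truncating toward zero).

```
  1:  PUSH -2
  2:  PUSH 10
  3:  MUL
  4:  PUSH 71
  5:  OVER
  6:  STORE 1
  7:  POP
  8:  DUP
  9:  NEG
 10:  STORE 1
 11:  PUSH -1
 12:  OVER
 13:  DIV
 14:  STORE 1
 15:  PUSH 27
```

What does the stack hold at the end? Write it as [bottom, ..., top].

PUSH -2 -> -2
PUSH 10 -> -2 10
MUL     -> -20
PUSH 71 -> -20 71
OVER    -> -20 71 -20
STORE 1 -> -20 71
POP     -> -20
DUP     -> -20 -20
NEG     -> -20 20
STORE 1 -> -20
PUSH -1 -> -20 -1
OVER    -> -20 -1 -20
DIV     -> -20 0
STORE 1 -> -20
PUSH 27 -> -20 27

[-20, 27]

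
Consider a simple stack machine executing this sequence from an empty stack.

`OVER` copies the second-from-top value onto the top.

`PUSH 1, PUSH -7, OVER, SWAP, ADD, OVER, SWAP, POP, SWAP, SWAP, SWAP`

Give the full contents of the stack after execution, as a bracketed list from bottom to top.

PUSH 1  → 1
PUSH -7 → 1 -7
OVER    → 1 -7 1
SWAP    → 1 1 -7
ADD     → 1 -6
OVER    → 1 -6 1
SWAP    → 1 1 -6
POP     → 1 1
SWAP    → 1 1
SWAP    → 1 1
SWAP    → 1 1

[1, 1]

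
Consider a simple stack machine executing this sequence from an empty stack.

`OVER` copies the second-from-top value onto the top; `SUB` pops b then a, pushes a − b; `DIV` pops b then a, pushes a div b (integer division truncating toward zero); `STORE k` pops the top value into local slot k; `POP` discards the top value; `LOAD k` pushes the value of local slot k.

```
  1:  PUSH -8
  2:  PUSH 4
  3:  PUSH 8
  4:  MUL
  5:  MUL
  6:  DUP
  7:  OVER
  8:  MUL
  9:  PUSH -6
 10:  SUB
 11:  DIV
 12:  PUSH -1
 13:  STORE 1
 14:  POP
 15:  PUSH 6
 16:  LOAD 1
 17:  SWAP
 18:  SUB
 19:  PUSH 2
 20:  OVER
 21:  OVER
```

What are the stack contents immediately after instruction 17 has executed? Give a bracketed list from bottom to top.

PUSH -8 → [-8]
PUSH 4  → [-8, 4]
PUSH 8  → [-8, 4, 8]
MUL     → [-8, 32]
MUL     → [-256]
DUP     → [-256, -256]
OVER    → [-256, -256, -256]
MUL     → [-256, 65536]
PUSH -6 → [-256, 65536, -6]
SUB     → [-256, 65542]
DIV     → [0]
PUSH -1 → [0, -1]
STORE 1 → [0]
POP     → []
PUSH 6  → [6]
LOAD 1  → [6, -1]
SWAP    → [-1, 6]

[-1, 6]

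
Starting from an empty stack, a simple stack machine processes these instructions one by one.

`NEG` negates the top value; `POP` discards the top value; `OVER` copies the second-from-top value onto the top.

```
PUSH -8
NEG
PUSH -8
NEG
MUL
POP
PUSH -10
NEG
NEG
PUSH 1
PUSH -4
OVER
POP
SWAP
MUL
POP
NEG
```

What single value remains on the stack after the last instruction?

10

PUSH -8  : [-8]
NEG      : [8]
PUSH -8  : [8, -8]
NEG      : [8, 8]
MUL      : [64]
POP      : []
PUSH -10 : [-10]
NEG      : [10]
NEG      : [-10]
PUSH 1   : [-10, 1]
PUSH -4  : [-10, 1, -4]
OVER     : [-10, 1, -4, 1]
POP      : [-10, 1, -4]
SWAP     : [-10, -4, 1]
MUL      : [-10, -4]
POP      : [-10]
NEG      : [10]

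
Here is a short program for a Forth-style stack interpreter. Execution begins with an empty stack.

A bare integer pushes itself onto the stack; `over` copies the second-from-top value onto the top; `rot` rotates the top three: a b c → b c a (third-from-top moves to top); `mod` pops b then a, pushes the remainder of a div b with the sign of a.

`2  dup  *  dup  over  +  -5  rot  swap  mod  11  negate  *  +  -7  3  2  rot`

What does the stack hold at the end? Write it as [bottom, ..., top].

[-36, 3, 2, -7]

2      : [2]
dup    : [2, 2]
*      : [4]
dup    : [4, 4]
over   : [4, 4, 4]
+      : [4, 8]
-5     : [4, 8, -5]
rot    : [8, -5, 4]
swap   : [8, 4, -5]
mod    : [8, 4]
11     : [8, 4, 11]
negate : [8, 4, -11]
*      : [8, -44]
+      : [-36]
-7     : [-36, -7]
3      : [-36, -7, 3]
2      : [-36, -7, 3, 2]
rot    : [-36, 3, 2, -7]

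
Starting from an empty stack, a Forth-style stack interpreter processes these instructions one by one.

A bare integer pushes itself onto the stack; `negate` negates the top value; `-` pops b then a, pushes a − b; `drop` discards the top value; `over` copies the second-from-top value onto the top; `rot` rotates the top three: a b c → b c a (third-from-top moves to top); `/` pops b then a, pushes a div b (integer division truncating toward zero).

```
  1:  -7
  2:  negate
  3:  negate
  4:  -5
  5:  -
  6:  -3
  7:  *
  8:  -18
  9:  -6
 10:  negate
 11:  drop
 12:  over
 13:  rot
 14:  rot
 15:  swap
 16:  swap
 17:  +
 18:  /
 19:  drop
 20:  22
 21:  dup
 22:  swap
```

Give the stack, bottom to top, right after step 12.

[6, -18, 6]

-7     → [-7]
negate → [7]
negate → [-7]
-5     → [-7, -5]
-      → [-2]
-3     → [-2, -3]
*      → [6]
-18    → [6, -18]
-6     → [6, -18, -6]
negate → [6, -18, 6]
drop   → [6, -18]
over   → [6, -18, 6]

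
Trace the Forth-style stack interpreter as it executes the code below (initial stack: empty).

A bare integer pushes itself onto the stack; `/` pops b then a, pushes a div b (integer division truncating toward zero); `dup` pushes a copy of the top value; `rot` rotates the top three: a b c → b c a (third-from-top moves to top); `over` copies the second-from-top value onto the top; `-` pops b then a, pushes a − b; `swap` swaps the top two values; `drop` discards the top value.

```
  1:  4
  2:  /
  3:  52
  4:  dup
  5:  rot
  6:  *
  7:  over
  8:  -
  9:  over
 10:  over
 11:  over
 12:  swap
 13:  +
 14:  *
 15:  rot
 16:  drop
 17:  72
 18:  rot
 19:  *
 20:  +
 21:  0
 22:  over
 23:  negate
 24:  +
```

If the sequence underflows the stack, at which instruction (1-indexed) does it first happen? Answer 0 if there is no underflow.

2

4 → 4
/  — needs 2 operands, stack has 1 → underflow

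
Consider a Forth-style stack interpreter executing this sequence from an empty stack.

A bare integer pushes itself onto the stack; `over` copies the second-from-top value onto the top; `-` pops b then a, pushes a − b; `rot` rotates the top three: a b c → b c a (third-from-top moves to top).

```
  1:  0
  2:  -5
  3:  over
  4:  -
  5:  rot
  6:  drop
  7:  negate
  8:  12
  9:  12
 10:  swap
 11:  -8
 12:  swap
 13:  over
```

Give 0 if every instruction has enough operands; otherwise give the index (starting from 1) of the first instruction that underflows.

0    : 0
-5   : 0 -5
over : 0 -5 0
-    : 0 -5
rot  — needs 3 operands, stack has 2 → underflow

5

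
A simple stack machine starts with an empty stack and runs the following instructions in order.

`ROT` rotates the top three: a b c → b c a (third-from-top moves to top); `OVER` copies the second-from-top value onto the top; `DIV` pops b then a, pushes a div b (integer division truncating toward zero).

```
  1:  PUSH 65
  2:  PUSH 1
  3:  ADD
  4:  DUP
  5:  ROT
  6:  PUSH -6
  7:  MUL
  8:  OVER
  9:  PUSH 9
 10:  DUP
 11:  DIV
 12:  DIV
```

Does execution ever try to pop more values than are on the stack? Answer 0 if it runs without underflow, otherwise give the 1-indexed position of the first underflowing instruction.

5

PUSH 65 : [65]
PUSH 1  : [65, 1]
ADD     : [66]
DUP     : [66, 66]
ROT  — needs 3 operands, stack has 2 → underflow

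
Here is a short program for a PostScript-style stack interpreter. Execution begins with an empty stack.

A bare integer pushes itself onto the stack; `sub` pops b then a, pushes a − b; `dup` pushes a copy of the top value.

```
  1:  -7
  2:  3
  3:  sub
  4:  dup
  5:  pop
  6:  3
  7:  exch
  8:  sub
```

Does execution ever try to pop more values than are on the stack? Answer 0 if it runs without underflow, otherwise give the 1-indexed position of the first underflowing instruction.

0

-7   → -7
3    → -7 3
sub  → -10
dup  → -10 -10
pop  → -10
3    → -10 3
exch → 3 -10
sub  → 13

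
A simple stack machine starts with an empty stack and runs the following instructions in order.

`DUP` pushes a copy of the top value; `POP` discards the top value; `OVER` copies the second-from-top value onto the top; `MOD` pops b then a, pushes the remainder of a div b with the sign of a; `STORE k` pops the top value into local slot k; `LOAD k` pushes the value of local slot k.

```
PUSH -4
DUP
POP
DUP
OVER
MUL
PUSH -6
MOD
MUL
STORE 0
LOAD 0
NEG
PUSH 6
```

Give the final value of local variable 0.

PUSH -4  -4
DUP      -4 -4
POP      -4
DUP      -4 -4
OVER     -4 -4 -4
MUL      -4 16
PUSH -6  -4 16 -6
MOD      -4 4
MUL      -16
STORE 0  (empty)
LOAD 0   -16
NEG      16
PUSH 6   16 6

-16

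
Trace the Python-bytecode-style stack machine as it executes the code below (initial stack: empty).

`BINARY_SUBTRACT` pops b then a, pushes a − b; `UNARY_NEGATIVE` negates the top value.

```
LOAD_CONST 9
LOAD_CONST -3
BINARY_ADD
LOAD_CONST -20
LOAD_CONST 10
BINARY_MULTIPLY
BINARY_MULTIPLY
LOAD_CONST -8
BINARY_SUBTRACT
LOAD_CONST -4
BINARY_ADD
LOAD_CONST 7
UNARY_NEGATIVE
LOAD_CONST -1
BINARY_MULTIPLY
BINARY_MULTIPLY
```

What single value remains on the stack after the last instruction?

LOAD_CONST 9    → [9]
LOAD_CONST -3   → [9, -3]
BINARY_ADD      → [6]
LOAD_CONST -20  → [6, -20]
LOAD_CONST 10   → [6, -20, 10]
BINARY_MULTIPLY → [6, -200]
BINARY_MULTIPLY → [-1200]
LOAD_CONST -8   → [-1200, -8]
BINARY_SUBTRACT → [-1192]
LOAD_CONST -4   → [-1192, -4]
BINARY_ADD      → [-1196]
LOAD_CONST 7    → [-1196, 7]
UNARY_NEGATIVE  → [-1196, -7]
LOAD_CONST -1   → [-1196, -7, -1]
BINARY_MULTIPLY → [-1196, 7]
BINARY_MULTIPLY → [-8372]

-8372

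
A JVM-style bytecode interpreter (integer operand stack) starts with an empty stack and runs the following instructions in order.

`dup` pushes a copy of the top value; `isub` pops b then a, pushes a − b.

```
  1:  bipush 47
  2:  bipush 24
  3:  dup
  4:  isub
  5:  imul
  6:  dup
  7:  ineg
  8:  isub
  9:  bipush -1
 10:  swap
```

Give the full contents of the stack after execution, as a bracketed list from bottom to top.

[-1, 0]

bipush 47 : [47]
bipush 24 : [47, 24]
dup       : [47, 24, 24]
isub      : [47, 0]
imul      : [0]
dup       : [0, 0]
ineg      : [0, 0]
isub      : [0]
bipush -1 : [0, -1]
swap      : [-1, 0]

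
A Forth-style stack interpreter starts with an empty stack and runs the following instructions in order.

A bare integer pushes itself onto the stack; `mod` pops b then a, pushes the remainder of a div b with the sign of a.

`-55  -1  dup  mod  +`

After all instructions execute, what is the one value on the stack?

-55

-55 → -55
-1  → -55 -1
dup → -55 -1 -1
mod → -55 0
+   → -55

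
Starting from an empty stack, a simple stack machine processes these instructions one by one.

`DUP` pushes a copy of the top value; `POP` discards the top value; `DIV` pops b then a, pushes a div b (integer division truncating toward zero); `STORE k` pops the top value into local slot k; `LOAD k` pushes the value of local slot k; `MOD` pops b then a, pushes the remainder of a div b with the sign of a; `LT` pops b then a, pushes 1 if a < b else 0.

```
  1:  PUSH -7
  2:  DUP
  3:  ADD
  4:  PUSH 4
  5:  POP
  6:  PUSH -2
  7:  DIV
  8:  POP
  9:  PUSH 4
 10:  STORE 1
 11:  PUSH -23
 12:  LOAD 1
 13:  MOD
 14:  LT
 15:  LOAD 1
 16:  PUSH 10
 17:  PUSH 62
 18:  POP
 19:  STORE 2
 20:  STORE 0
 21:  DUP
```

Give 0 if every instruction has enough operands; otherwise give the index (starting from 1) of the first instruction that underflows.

14

PUSH -7   -7
DUP       -7 -7
ADD       -14
PUSH 4    -14 4
POP       -14
PUSH -2   -14 -2
DIV       7
POP       (empty)
PUSH 4    4
STORE 1   (empty)
PUSH -23  -23
LOAD 1    -23 4
MOD       -3
LT  — needs 2 operands, stack has 1 → underflow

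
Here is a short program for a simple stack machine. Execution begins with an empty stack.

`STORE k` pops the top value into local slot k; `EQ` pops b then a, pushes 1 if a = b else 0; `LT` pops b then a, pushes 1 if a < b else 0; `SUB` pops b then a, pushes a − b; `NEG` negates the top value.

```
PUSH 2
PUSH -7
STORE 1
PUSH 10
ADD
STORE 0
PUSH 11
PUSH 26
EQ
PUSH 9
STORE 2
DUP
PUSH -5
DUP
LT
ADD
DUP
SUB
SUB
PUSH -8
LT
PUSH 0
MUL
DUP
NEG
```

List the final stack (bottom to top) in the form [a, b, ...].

[0, 0]

PUSH 2   2
PUSH -7  2 -7
STORE 1  2
PUSH 10  2 10
ADD      12
STORE 0  (empty)
PUSH 11  11
PUSH 26  11 26
EQ       0
PUSH 9   0 9
STORE 2  0
DUP      0 0
PUSH -5  0 0 -5
DUP      0 0 -5 -5
LT       0 0 0
ADD      0 0
DUP      0 0 0
SUB      0 0
SUB      0
PUSH -8  0 -8
LT       0
PUSH 0   0 0
MUL      0
DUP      0 0
NEG      0 0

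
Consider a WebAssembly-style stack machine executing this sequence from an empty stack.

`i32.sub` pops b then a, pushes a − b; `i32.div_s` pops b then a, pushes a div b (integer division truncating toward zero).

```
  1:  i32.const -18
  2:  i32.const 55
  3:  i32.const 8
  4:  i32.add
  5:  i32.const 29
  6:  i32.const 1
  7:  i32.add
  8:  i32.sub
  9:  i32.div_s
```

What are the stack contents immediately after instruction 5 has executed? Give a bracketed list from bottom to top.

[-18, 63, 29]

i32.const -18 → -18
i32.const 55  → -18 55
i32.const 8   → -18 55 8
i32.add       → -18 63
i32.const 29  → -18 63 29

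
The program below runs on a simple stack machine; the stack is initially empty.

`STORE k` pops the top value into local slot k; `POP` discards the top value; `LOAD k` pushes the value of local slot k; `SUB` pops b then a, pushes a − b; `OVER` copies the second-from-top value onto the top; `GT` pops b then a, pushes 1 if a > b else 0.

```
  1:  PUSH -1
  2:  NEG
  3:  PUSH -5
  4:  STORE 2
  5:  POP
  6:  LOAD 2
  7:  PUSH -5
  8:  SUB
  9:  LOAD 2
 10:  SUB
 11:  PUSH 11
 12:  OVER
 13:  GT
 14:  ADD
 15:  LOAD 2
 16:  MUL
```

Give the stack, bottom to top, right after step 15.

PUSH -1 → [-1]
NEG     → [1]
PUSH -5 → [1, -5]
STORE 2 → [1]
POP     → []
LOAD 2  → [-5]
PUSH -5 → [-5, -5]
SUB     → [0]
LOAD 2  → [0, -5]
SUB     → [5]
PUSH 11 → [5, 11]
OVER    → [5, 11, 5]
GT      → [5, 1]
ADD     → [6]
LOAD 2  → [6, -5]

[6, -5]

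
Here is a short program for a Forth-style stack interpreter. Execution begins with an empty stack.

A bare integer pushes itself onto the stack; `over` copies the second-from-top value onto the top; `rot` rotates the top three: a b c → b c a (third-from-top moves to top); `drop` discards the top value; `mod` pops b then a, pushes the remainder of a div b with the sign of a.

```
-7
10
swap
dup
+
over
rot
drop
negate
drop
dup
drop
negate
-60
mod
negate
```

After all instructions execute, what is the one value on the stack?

-7     : -7
10     : -7 10
swap   : 10 -7
dup    : 10 -7 -7
+      : 10 -14
over   : 10 -14 10
rot    : -14 10 10
drop   : -14 10
negate : -14 -10
drop   : -14
dup    : -14 -14
drop   : -14
negate : 14
-60    : 14 -60
mod    : 14
negate : -14

-14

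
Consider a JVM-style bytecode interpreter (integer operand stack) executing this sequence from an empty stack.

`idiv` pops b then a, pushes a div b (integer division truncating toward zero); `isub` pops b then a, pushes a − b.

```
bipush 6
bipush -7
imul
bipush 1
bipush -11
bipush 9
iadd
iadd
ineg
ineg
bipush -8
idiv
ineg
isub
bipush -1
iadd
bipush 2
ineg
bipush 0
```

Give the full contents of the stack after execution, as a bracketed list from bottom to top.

bipush 6   → [6]
bipush -7  → [6, -7]
imul       → [-42]
bipush 1   → [-42, 1]
bipush -11 → [-42, 1, -11]
bipush 9   → [-42, 1, -11, 9]
iadd       → [-42, 1, -2]
iadd       → [-42, -1]
ineg       → [-42, 1]
ineg       → [-42, -1]
bipush -8  → [-42, -1, -8]
idiv       → [-42, 0]
ineg       → [-42, 0]
isub       → [-42]
bipush -1  → [-42, -1]
iadd       → [-43]
bipush 2   → [-43, 2]
ineg       → [-43, -2]
bipush 0   → [-43, -2, 0]

[-43, -2, 0]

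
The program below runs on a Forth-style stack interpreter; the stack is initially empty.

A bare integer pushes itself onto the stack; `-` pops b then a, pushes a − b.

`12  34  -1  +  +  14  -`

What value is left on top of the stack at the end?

31

12 → 12
34 → 12 34
-1 → 12 34 -1
+  → 12 33
+  → 45
14 → 45 14
-  → 31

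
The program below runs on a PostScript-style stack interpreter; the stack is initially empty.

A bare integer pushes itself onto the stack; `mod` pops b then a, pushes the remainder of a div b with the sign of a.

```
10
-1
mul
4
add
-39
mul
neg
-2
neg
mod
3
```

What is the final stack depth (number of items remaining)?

2

10  -> [10]
-1  -> [10, -1]
mul -> [-10]
4   -> [-10, 4]
add -> [-6]
-39 -> [-6, -39]
mul -> [234]
neg -> [-234]
-2  -> [-234, -2]
neg -> [-234, 2]
mod -> [0]
3   -> [0, 3]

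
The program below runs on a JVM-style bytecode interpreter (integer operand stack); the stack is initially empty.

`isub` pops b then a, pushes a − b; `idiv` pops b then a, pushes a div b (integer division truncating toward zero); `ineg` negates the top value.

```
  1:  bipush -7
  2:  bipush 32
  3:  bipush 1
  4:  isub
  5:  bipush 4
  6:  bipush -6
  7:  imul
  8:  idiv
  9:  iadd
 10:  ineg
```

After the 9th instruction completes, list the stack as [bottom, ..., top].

[-8]

bipush -7  [-7]
bipush 32  [-7, 32]
bipush 1   [-7, 32, 1]
isub       [-7, 31]
bipush 4   [-7, 31, 4]
bipush -6  [-7, 31, 4, -6]
imul       [-7, 31, -24]
idiv       [-7, -1]
iadd       [-8]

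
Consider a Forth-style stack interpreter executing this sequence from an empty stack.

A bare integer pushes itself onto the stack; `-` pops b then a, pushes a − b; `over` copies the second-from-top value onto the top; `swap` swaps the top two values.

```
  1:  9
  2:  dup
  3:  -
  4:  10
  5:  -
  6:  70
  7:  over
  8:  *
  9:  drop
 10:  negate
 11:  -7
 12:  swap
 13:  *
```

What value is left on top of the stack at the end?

9      → 9
dup    → 9 9
-      → 0
10     → 0 10
-      → -10
70     → -10 70
over   → -10 70 -10
*      → -10 -700
drop   → -10
negate → 10
-7     → 10 -7
swap   → -7 10
*      → -70

-70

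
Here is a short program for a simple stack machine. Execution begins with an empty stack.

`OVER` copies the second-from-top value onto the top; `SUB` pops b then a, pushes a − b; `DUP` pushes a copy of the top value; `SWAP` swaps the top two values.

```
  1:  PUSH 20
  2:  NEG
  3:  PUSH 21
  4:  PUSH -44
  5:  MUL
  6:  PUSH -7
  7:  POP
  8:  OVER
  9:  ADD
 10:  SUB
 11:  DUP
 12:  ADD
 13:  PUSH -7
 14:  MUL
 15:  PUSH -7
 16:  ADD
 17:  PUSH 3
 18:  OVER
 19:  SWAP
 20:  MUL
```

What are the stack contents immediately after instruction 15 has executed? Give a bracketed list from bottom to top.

[-12936, -7]

PUSH 20   [20]
NEG       [-20]
PUSH 21   [-20, 21]
PUSH -44  [-20, 21, -44]
MUL       [-20, -924]
PUSH -7   [-20, -924, -7]
POP       [-20, -924]
OVER      [-20, -924, -20]
ADD       [-20, -944]
SUB       [924]
DUP       [924, 924]
ADD       [1848]
PUSH -7   [1848, -7]
MUL       [-12936]
PUSH -7   [-12936, -7]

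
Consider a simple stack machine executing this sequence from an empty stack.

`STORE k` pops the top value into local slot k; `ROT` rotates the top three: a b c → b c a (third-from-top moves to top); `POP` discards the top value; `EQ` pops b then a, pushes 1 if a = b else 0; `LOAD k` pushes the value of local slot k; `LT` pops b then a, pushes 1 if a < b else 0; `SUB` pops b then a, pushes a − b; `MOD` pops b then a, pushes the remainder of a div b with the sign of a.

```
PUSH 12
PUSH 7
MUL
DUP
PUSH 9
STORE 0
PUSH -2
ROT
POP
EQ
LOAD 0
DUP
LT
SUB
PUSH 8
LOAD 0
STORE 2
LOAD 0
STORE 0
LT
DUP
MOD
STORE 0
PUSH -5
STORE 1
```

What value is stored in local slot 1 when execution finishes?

PUSH 12  12
PUSH 7   12 7
MUL      84
DUP      84 84
PUSH 9   84 84 9
STORE 0  84 84
PUSH -2  84 84 -2
ROT      84 -2 84
POP      84 -2
EQ       0
LOAD 0   0 9
DUP      0 9 9
LT       0 0
SUB      0
PUSH 8   0 8
LOAD 0   0 8 9
STORE 2  0 8
LOAD 0   0 8 9
STORE 0  0 8
LT       1
DUP      1 1
MOD      0
STORE 0  (empty)
PUSH -5  -5
STORE 1  (empty)

-5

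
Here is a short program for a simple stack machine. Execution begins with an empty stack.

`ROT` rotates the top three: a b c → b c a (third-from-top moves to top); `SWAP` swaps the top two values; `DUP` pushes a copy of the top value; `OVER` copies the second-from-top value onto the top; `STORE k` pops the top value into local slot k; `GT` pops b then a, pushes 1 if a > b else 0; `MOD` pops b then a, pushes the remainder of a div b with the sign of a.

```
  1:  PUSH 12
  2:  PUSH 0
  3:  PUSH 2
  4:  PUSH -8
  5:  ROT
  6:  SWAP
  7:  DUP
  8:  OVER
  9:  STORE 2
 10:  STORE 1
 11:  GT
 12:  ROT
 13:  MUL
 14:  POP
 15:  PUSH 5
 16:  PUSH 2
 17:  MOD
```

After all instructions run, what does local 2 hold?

PUSH 12 : 12
PUSH 0  : 12 0
PUSH 2  : 12 0 2
PUSH -8 : 12 0 2 -8
ROT     : 12 2 -8 0
SWAP    : 12 2 0 -8
DUP     : 12 2 0 -8 -8
OVER    : 12 2 0 -8 -8 -8
STORE 2 : 12 2 0 -8 -8
STORE 1 : 12 2 0 -8
GT      : 12 2 1
ROT     : 2 1 12
MUL     : 2 12
POP     : 2
PUSH 5  : 2 5
PUSH 2  : 2 5 2
MOD     : 2 1

-8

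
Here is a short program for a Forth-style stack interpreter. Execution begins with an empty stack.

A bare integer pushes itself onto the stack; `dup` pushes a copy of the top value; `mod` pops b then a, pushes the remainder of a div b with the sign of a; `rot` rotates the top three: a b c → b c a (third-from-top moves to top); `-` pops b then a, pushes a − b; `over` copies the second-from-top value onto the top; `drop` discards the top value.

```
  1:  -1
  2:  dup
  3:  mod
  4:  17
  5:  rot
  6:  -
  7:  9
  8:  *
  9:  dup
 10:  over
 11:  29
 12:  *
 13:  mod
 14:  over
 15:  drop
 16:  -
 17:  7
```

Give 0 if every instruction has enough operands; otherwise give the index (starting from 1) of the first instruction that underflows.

-1  → [-1]
dup → [-1, -1]
mod → [0]
17  → [0, 17]
rot  — needs 3 operands, stack has 2 → underflow

5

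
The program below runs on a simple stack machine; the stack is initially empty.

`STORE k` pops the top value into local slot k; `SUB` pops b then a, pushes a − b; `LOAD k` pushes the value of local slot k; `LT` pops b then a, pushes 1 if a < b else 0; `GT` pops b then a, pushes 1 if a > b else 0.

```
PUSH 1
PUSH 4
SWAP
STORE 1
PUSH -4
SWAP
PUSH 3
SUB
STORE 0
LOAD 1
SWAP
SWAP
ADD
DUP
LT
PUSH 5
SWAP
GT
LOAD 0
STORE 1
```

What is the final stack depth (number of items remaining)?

1

PUSH 1  → [1]
PUSH 4  → [1, 4]
SWAP    → [4, 1]
STORE 1 → [4]
PUSH -4 → [4, -4]
SWAP    → [-4, 4]
PUSH 3  → [-4, 4, 3]
SUB     → [-4, 1]
STORE 0 → [-4]
LOAD 1  → [-4, 1]
SWAP    → [1, -4]
SWAP    → [-4, 1]
ADD     → [-3]
DUP     → [-3, -3]
LT      → [0]
PUSH 5  → [0, 5]
SWAP    → [5, 0]
GT      → [1]
LOAD 0  → [1, 1]
STORE 1 → [1]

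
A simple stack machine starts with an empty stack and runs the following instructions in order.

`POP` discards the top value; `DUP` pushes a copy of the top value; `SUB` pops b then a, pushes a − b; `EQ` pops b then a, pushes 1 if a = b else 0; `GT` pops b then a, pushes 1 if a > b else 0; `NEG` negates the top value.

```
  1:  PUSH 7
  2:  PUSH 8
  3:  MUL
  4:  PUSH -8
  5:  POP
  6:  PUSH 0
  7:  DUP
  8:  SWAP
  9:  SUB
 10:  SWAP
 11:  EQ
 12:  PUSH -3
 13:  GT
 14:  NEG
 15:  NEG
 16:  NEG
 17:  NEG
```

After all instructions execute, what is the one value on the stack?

1

PUSH 7  → [7]
PUSH 8  → [7, 8]
MUL     → [56]
PUSH -8 → [56, -8]
POP     → [56]
PUSH 0  → [56, 0]
DUP     → [56, 0, 0]
SWAP    → [56, 0, 0]
SUB     → [56, 0]
SWAP    → [0, 56]
EQ      → [0]
PUSH -3 → [0, -3]
GT      → [1]
NEG     → [-1]
NEG     → [1]
NEG     → [-1]
NEG     → [1]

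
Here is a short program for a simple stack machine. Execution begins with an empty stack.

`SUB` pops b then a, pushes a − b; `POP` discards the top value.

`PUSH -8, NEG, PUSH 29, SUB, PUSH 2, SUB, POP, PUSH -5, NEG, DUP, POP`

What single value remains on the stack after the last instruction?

PUSH -8  -8
NEG      8
PUSH 29  8 29
SUB      -21
PUSH 2   -21 2
SUB      -23
POP      (empty)
PUSH -5  -5
NEG      5
DUP      5 5
POP      5

5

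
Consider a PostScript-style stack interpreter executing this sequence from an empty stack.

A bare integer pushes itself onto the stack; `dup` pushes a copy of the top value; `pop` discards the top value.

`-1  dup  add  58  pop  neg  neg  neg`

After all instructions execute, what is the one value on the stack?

-1  -> -1
dup -> -1 -1
add -> -2
58  -> -2 58
pop -> -2
neg -> 2
neg -> -2
neg -> 2

2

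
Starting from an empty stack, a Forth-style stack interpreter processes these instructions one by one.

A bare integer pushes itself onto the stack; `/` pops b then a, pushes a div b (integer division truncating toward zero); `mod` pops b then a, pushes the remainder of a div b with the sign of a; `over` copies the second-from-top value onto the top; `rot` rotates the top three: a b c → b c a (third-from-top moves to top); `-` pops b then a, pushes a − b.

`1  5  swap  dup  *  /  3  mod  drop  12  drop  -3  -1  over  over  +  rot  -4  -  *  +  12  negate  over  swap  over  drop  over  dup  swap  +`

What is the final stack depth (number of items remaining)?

1      -> [1]
5      -> [1, 5]
swap   -> [5, 1]
dup    -> [5, 1, 1]
*      -> [5, 1]
/      -> [5]
3      -> [5, 3]
mod    -> [2]
drop   -> []
12     -> [12]
drop   -> []
-3     -> [-3]
-1     -> [-3, -1]
over   -> [-3, -1, -3]
over   -> [-3, -1, -3, -1]
+      -> [-3, -1, -4]
rot    -> [-1, -4, -3]
-4     -> [-1, -4, -3, -4]
-      -> [-1, -4, 1]
*      -> [-1, -4]
+      -> [-5]
12     -> [-5, 12]
negate -> [-5, -12]
over   -> [-5, -12, -5]
swap   -> [-5, -5, -12]
over   -> [-5, -5, -12, -5]
drop   -> [-5, -5, -12]
over   -> [-5, -5, -12, -5]
dup    -> [-5, -5, -12, -5, -5]
swap   -> [-5, -5, -12, -5, -5]
+      -> [-5, -5, -12, -10]

4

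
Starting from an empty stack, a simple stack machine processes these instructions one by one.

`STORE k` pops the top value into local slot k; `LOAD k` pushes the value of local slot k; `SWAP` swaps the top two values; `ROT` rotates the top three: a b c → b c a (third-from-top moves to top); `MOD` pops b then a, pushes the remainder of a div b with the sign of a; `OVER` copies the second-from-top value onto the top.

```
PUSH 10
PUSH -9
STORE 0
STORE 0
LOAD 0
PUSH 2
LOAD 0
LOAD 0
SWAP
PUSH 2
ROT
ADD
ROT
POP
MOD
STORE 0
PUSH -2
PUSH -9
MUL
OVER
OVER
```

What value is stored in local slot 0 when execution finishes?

10

PUSH 10  [10]
PUSH -9  [10, -9]
STORE 0  [10]
STORE 0  []
LOAD 0   [10]
PUSH 2   [10, 2]
LOAD 0   [10, 2, 10]
LOAD 0   [10, 2, 10, 10]
SWAP     [10, 2, 10, 10]
PUSH 2   [10, 2, 10, 10, 2]
ROT      [10, 2, 10, 2, 10]
ADD      [10, 2, 10, 12]
ROT      [10, 10, 12, 2]
POP      [10, 10, 12]
MOD      [10, 10]
STORE 0  [10]
PUSH -2  [10, -2]
PUSH -9  [10, -2, -9]
MUL      [10, 18]
OVER     [10, 18, 10]
OVER     [10, 18, 10, 18]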